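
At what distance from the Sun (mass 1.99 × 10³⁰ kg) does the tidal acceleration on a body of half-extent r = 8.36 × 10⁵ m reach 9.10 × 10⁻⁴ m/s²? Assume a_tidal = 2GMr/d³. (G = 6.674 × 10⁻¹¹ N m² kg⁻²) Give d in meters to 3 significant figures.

2GMr/d³ = a_tidal  ⇒  d = (2GMr / a_tidal)^(1/3)
d = (2 × 6.674×10⁻¹¹ × (1.99 × 10³⁰) × (8.36 × 10⁵) / (9.10 × 10⁻⁴))^(1/3)
  = 6.25 × 10⁹ m

6.25 × 10⁹ m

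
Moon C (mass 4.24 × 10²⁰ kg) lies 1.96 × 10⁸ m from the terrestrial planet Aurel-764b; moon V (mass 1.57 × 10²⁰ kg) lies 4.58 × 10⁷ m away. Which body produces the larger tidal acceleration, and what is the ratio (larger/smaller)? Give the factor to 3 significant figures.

Moon V, by a factor of ≈ 29.0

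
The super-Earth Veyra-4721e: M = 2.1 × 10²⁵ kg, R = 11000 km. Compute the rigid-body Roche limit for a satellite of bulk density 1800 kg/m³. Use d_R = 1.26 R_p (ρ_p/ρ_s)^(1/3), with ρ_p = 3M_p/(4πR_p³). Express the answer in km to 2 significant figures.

18000 km

ρ_p = 3M_p/(4πR_p³) = 3 × (2.1 × 10²⁵) / (4π × (1.1 × 10⁷ m)³) = 3800 kg/m³
d_R = 1.26 × 11000 km × (3800/1800)^(1/3)
    = 18000 km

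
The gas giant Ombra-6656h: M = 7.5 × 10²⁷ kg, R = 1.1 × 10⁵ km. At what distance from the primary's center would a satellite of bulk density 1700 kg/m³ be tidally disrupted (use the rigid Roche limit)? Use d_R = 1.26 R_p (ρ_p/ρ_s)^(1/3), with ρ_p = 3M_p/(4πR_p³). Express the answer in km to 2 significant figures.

ρ_p = 3M_p/(4πR_p³) = 3 × (7.5 × 10²⁷) / (4π × (1.1 × 10⁸ m)³) = 1300 kg/m³
d_R = 1.26 × 1.1 × 10⁵ km × (1300/1700)^(1/3)
    = 1.3 × 10⁵ km

1.3 × 10⁵ km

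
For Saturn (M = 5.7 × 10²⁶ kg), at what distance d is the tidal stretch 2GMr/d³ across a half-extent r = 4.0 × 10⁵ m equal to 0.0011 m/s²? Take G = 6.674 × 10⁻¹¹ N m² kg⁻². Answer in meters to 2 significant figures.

2GMr/d³ = a_tidal  ⇒  d = (2GMr / a_tidal)^(1/3)
d = (2 × 6.674×10⁻¹¹ × (5.7 × 10²⁶) × (4.0 × 10⁵) / (0.0011))^(1/3)
  = 3.0 × 10⁸ m

3.0 × 10⁸ m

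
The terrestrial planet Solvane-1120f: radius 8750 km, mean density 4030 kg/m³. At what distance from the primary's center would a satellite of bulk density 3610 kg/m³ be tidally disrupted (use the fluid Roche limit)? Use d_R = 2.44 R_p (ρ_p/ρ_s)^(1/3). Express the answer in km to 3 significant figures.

22100 km

d_R = 2.44 × 8750 km × (4030/3610)^(1/3)
    = 22100 km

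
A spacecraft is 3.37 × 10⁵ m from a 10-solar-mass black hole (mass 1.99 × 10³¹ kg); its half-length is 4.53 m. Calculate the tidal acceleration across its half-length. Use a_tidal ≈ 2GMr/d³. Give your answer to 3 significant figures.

a_tidal = 2GMr/d³
        = 2 × (6.674 × 10⁻¹¹) × (1.99 × 10³¹) × (4.53) / (3.37 × 10⁵)³
        = 3.14 × 10⁵ m/s²

3.14 × 10⁵ m/s²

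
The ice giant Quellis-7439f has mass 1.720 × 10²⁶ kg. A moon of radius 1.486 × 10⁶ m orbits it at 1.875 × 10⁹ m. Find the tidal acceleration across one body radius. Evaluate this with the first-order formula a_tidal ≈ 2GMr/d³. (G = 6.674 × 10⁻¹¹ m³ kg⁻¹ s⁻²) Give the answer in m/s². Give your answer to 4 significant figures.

5.176 × 10⁻⁶ m/s²

a_tidal = 2GMr/d³
        = 2 × (6.674 × 10⁻¹¹) × (1.720 × 10²⁶) × (1.486 × 10⁶) / (1.875 × 10⁹)³
        = 5.176 × 10⁻⁶ m/s²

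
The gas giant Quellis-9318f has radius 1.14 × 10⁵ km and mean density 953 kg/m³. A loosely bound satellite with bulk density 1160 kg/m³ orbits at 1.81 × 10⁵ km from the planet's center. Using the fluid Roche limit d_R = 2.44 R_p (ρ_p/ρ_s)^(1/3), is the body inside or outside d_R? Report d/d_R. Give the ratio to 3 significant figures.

inside; d/d_R ≈ 0.695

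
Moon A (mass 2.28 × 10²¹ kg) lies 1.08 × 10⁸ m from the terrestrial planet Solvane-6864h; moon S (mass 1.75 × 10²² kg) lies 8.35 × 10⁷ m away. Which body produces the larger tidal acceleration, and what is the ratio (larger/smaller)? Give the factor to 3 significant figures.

The tide-raising term goes as M/d³ (the gradient of a 1/d² field).
Moon A: (2.28 × 10²¹) / (1.08 × 10⁸)³ = 1.810 × 10⁻³
Moon S: (1.75 × 10²²) / (8.35 × 10⁷)³ = 3.006 × 10⁻²
Ratio (larger/smaller) = 16.6

Moon S, by a factor of ≈ 16.6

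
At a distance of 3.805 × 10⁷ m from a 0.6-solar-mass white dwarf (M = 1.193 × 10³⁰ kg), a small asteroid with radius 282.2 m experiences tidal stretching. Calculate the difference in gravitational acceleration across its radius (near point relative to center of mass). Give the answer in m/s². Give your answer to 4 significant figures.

8.157 × 10⁻¹ m/s²

Δg = 2GMr/d³
   = 2 × (6.674 × 10⁻¹¹) × (1.193 × 10³⁰) × (282.2) / (3.805 × 10⁷)³
   = 8.157 × 10⁻¹ m/s²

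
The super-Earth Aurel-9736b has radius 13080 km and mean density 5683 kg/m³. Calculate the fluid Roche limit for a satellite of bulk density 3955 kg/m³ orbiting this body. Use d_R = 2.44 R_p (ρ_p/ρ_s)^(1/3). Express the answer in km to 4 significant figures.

36010 km

d_R = 2.44 × 13080 km × (5683/3955)^(1/3)
    = 36010 km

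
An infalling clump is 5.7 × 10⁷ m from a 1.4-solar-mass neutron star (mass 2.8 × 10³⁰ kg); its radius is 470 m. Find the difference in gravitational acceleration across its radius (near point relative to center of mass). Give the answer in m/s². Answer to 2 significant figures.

9.5 × 10⁻¹ m/s²

The tidal stretch is the gradient of GM/d² times the body's extent r, hence the 1/d³ dependence.
a_tidal = 2GMr/d³
        = 2 × (6.674 × 10⁻¹¹) × (2.8 × 10³⁰) × (470) / (5.7 × 10⁷)³
        = 9.5 × 10⁻¹ m/s²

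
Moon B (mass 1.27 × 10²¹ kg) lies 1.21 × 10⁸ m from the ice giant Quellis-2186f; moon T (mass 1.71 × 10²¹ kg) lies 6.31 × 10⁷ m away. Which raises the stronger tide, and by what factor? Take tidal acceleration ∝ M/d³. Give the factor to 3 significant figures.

Moon T, by a factor of ≈ 9.49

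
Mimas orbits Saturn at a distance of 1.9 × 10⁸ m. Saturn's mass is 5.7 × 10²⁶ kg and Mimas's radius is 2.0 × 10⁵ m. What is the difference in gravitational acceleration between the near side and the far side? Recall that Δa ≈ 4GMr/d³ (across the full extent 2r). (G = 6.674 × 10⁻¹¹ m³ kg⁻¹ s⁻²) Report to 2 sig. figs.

a_tidal = 4GMr/d³
        = 4 × (6.674 × 10⁻¹¹) × (5.7 × 10²⁶) × (2.0 × 10⁵) / (1.9 × 10⁸)³
        = 4.4 × 10⁻³ m/s²

4.4 × 10⁻³ m/s²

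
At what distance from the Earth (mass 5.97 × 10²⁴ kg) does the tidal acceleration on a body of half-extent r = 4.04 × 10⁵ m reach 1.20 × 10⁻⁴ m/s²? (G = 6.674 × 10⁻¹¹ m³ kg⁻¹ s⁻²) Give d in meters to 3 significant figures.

1.39 × 10⁸ m

2GMr/d³ = a_tidal  ⇒  d = (2GMr / a_tidal)^(1/3)
d = (2 × 6.674×10⁻¹¹ × (5.97 × 10²⁴) × (4.04 × 10⁵) / (1.20 × 10⁻⁴))^(1/3)
  = 1.39 × 10⁸ m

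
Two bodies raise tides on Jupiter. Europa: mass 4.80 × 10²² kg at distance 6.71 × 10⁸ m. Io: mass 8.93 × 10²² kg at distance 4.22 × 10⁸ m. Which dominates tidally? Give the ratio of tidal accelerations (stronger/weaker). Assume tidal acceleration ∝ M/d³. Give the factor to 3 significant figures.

Io, by a factor of ≈ 7.48

Tidal acceleration ∝ M/d³, so compare M/d³ for each.
Europa: (4.80 × 10²²) / (6.71 × 10⁸)³ = 1.589 × 10⁻⁴
Io: (8.93 × 10²²) / (4.22 × 10⁸)³ = 1.188 × 10⁻³
Ratio (larger/smaller) = 7.48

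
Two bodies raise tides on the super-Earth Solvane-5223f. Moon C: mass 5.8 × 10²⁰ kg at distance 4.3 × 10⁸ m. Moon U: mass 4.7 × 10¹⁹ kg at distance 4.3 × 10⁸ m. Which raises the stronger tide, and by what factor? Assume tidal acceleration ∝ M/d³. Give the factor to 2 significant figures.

Moon C, by a factor of ≈ 12

Tidal stretch scales as M/d³; compute that for each body.
Moon C: (5.8 × 10²⁰) / (4.3 × 10⁸)³ = 7.295 × 10⁻⁶
Moon U: (4.7 × 10¹⁹) / (4.3 × 10⁸)³ = 5.911 × 10⁻⁷
Ratio (larger/smaller) = 12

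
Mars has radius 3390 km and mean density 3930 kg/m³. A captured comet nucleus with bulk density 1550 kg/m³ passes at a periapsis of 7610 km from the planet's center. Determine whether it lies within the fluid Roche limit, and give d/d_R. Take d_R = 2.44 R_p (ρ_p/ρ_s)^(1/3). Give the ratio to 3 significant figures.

d_R = 2.44 × (3390 km) × (3930/1550)^(1/3) = 11280 km
d/d_R = (7610) / (11280) = 0.675
Since d/d_R < 1, the body is inside the Roche limit.

inside; d/d_R ≈ 0.675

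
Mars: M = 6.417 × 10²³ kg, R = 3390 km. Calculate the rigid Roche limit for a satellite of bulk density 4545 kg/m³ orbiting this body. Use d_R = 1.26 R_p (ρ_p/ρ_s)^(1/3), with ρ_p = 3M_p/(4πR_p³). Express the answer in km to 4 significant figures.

ρ_p = 3M_p/(4πR_p³) = 3 × (6.417 × 10²³) / (4π × (3.390 × 10⁶ m)³) = 3932 kg/m³
d_R = 1.26 × 3390 km × (3932/4545)^(1/3)
    = 4070 km

4070 km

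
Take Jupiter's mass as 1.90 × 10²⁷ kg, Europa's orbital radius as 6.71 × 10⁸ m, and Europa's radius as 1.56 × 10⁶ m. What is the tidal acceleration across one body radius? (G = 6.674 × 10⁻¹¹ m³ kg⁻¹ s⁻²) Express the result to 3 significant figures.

a_tidal = 2GMr/d³
        = 2 × (6.674 × 10⁻¹¹) × (1.90 × 10²⁷) × (1.56 × 10⁶) / (6.71 × 10⁸)³
        = 1.31 × 10⁻³ m/s²

1.31 × 10⁻³ m/s²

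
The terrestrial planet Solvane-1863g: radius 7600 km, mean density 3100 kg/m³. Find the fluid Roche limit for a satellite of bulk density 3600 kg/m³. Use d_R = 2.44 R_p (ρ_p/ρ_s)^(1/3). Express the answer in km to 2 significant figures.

d_R = 2.44 × 7600 km × (3100/3600)^(1/3)
    = 18000 km

18000 km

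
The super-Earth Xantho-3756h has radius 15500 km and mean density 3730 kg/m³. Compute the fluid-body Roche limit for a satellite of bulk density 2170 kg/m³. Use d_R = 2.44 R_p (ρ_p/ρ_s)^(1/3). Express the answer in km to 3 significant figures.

d_R = 2.44 × 15500 km × (3730/2170)^(1/3)
    = 45300 km

45300 km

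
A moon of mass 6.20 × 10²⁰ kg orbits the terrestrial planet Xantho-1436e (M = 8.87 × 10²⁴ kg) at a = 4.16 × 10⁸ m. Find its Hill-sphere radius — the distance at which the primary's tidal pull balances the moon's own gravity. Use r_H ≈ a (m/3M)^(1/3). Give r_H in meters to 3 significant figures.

r_H ≈ a (m/3M)^(1/3)
    = (4.16 × 10⁸) × (6.20 × 10²⁰ / (3 × 8.87 × 10²⁴))^(1/3)
    = 1.19 × 10⁷ m

1.19 × 10⁷ m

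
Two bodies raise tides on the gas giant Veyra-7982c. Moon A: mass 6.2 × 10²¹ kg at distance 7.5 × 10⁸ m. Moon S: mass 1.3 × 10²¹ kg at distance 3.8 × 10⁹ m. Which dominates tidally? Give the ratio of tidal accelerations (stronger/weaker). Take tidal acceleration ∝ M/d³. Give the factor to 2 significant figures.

Moon A, by a factor of ≈ 620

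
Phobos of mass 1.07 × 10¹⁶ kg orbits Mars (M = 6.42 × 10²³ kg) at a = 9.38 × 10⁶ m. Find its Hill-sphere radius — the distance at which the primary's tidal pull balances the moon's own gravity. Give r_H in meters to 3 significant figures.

r_H ≈ a (m/3M)^(1/3)
    = (9.38 × 10⁶) × (1.07 × 10¹⁶ / (3 × 6.42 × 10²³))^(1/3)
    = 1.66 × 10⁴ m

1.66 × 10⁴ m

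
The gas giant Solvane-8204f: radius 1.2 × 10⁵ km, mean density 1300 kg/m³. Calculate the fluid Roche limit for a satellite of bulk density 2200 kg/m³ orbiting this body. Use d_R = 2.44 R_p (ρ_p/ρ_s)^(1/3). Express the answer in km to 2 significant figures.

2.5 × 10⁵ km

d_R = 2.44 × 1.2 × 10⁵ km × (1300/2200)^(1/3)
    = 2.5 × 10⁵ km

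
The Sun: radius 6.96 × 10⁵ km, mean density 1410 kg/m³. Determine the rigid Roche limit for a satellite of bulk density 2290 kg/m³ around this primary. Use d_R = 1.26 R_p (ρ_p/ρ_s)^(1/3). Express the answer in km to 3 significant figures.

7.46 × 10⁵ km

d_R = 1.26 × 6.96 × 10⁵ km × (1410/2290)^(1/3)
    = 7.46 × 10⁵ km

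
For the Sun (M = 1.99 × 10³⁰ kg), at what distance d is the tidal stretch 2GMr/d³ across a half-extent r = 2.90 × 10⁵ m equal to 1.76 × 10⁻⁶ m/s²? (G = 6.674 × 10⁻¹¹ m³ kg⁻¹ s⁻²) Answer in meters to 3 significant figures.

2GMr/d³ = a_tidal  ⇒  d = (2GMr / a_tidal)^(1/3)
d = (2 × 6.674×10⁻¹¹ × (1.99 × 10³⁰) × (2.90 × 10⁵) / (1.76 × 10⁻⁶))^(1/3)
  = 3.52 × 10¹⁰ m

3.52 × 10¹⁰ m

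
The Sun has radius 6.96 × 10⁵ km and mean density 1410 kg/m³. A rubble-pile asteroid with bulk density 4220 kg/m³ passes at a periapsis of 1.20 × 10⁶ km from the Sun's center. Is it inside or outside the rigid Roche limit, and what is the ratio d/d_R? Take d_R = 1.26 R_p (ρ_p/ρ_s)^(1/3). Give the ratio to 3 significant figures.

d_R = 1.26 × (6.96 × 10⁵ km) × (1410/4220)^(1/3) = 6.085 × 10⁵ km
d/d_R = (1.20 × 10⁶) / (6.085 × 10⁵) = 1.97
Since d/d_R > 1, the body is outside the Roche limit.

outside; d/d_R ≈ 1.97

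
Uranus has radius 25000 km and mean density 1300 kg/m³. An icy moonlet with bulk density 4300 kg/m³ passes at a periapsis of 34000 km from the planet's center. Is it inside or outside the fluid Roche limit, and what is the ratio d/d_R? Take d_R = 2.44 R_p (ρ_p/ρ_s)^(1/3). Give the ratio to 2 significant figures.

d_R = 2.44 × (25000 km) × (1300/4300)^(1/3) = 40940 km
d/d_R = (34000) / (40940) = 0.83
Since d/d_R < 1, the body is inside the Roche limit.

inside; d/d_R ≈ 0.83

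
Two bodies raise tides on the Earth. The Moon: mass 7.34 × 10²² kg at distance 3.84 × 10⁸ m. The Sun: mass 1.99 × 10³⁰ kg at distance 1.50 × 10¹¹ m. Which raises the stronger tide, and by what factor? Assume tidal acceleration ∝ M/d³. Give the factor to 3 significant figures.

The Moon, by a factor of ≈ 2.20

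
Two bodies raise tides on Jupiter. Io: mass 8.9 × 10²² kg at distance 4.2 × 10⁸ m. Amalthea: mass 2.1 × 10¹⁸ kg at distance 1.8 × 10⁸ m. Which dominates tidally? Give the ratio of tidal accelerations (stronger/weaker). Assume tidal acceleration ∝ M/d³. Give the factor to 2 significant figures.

Io, by a factor of ≈ 3300

The tide-raising term goes as M/d³ (the gradient of a 1/d² field).
Io: (8.9 × 10²²) / (4.2 × 10⁸)³ = 1.201 × 10⁻³
Amalthea: (2.1 × 10¹⁸) / (1.8 × 10⁸)³ = 3.601 × 10⁻⁷
Ratio (larger/smaller) = 3300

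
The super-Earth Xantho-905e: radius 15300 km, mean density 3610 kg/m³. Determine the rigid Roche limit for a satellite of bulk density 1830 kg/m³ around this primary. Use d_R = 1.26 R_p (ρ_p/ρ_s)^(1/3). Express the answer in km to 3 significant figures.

24200 km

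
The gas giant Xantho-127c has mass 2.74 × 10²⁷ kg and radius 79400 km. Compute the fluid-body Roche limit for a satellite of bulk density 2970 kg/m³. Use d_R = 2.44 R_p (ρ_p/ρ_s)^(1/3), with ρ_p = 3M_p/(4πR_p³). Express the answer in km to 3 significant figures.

ρ_p = 3M_p/(4πR_p³) = 3 × (2.74 × 10²⁷) / (4π × (7.94 × 10⁷ m)³) = 1310 kg/m³
d_R = 2.44 × 79400 km × (1310/2970)^(1/3)
    = 1.47 × 10⁵ km

1.47 × 10⁵ km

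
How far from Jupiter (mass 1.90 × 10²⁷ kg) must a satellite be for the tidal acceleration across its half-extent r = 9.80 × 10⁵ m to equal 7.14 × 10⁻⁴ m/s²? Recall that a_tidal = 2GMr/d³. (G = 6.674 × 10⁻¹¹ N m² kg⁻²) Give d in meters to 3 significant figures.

7.03 × 10⁸ m

2GMr/d³ = a_tidal  ⇒  d = (2GMr / a_tidal)^(1/3)
d = (2 × 6.674×10⁻¹¹ × (1.90 × 10²⁷) × (9.80 × 10⁵) / (7.14 × 10⁻⁴))^(1/3)
  = 7.03 × 10⁸ m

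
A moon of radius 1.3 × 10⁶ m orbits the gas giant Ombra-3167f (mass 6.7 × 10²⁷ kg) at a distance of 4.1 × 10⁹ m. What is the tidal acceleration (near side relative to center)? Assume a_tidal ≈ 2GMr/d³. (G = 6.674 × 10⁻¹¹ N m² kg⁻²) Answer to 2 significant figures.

a_tidal = 2GMr/d³
        = 2 × (6.674 × 10⁻¹¹) × (6.7 × 10²⁷) × (1.3 × 10⁶) / (4.1 × 10⁹)³
        = 1.7 × 10⁻⁵ m/s²

1.7 × 10⁻⁵ m/s²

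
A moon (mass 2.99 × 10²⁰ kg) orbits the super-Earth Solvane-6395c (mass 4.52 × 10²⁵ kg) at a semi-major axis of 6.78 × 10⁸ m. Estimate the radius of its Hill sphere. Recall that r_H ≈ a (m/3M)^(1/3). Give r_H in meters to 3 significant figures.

r_H ≈ a (m/3M)^(1/3)
    = (6.78 × 10⁸) × (2.99 × 10²⁰ / (3 × 4.52 × 10²⁵))^(1/3)
    = 8.82 × 10⁶ m

8.82 × 10⁶ m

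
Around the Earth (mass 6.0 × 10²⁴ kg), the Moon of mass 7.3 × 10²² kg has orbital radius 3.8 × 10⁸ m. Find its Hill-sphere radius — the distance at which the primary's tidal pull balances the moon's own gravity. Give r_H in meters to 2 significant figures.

6.1 × 10⁷ m

r_H ≈ a (m/3M)^(1/3)
    = (3.8 × 10⁸) × (7.3 × 10²² / (3 × 6.0 × 10²⁴))^(1/3)
    = 6.1 × 10⁷ m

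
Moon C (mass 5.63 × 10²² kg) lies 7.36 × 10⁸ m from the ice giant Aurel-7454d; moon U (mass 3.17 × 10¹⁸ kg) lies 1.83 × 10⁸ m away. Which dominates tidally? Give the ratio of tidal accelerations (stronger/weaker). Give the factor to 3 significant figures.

Moon C, by a factor of ≈ 273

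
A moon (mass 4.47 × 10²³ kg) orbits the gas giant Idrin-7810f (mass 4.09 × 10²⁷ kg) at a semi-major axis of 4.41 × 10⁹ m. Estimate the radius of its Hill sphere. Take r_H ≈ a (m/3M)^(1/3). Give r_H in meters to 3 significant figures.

r_H ≈ a (m/3M)^(1/3)
    = (4.41 × 10⁹) × (4.47 × 10²³ / (3 × 4.09 × 10²⁷))^(1/3)
    = 1.46 × 10⁸ m

1.46 × 10⁸ m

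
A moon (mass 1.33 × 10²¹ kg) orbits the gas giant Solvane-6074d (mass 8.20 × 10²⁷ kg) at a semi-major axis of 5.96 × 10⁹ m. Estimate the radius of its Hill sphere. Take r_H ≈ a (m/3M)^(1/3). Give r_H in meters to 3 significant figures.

r_H ≈ a (m/3M)^(1/3)
    = (5.96 × 10⁹) × (1.33 × 10²¹ / (3 × 8.20 × 10²⁷))^(1/3)
    = 2.25 × 10⁷ m

2.25 × 10⁷ m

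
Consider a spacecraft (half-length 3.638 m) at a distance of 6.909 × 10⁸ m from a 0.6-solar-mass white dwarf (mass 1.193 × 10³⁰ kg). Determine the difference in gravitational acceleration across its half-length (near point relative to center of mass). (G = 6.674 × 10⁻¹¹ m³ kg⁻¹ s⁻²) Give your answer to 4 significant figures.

1.757 × 10⁻⁶ m/s²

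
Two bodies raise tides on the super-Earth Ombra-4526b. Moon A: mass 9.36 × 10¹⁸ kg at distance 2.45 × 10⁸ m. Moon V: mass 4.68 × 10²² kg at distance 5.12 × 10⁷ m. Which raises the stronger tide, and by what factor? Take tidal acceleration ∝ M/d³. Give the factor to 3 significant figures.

Compare M/d³ for the two perturbers:
Moon A: (9.36 × 10¹⁸) / (2.45 × 10⁸)³ = 6.365 × 10⁻⁷
Moon V: (4.68 × 10²²) / (5.12 × 10⁷)³ = 3.487 × 10⁻¹
Ratio (larger/smaller) = 5.48 × 10⁵

Moon V, by a factor of ≈ 5.48 × 10⁵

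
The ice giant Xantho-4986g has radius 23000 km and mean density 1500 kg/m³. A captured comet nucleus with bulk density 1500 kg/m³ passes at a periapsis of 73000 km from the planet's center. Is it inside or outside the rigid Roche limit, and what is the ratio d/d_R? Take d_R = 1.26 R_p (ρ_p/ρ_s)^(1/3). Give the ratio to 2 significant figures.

outside; d/d_R ≈ 2.5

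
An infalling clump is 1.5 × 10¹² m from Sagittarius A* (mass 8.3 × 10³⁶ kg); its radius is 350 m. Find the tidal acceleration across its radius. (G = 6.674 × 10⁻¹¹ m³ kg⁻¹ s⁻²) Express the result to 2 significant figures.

1.1 × 10⁻⁷ m/s²

a_tidal = 2GMr/d³
        = 2 × (6.674 × 10⁻¹¹) × (8.3 × 10³⁶) × (350) / (1.5 × 10¹²)³
        = 1.1 × 10⁻⁷ m/s²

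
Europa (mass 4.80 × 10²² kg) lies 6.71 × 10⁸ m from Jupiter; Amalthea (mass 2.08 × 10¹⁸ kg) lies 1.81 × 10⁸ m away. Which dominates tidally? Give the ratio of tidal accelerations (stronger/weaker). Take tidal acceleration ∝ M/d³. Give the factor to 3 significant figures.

Tidal acceleration ∝ M/d³, so compare M/d³ for each.
Europa: (4.80 × 10²²) / (6.71 × 10⁸)³ = 1.589 × 10⁻⁴
Amalthea: (2.08 × 10¹⁸) / (1.81 × 10⁸)³ = 3.508 × 10⁻⁷
Ratio (larger/smaller) = 453

Europa, by a factor of ≈ 453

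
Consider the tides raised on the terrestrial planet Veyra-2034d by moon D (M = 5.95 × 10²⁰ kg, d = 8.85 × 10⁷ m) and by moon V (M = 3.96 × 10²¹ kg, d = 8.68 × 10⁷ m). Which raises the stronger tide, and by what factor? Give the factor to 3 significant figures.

Moon V, by a factor of ≈ 7.05

Tidal acceleration ∝ M/d³, so compare M/d³ for each.
Moon D: (5.95 × 10²⁰) / (8.85 × 10⁷)³ = 8.584 × 10⁻⁴
Moon V: (3.96 × 10²¹) / (8.68 × 10⁷)³ = 6.055 × 10⁻³
Ratio (larger/smaller) = 7.05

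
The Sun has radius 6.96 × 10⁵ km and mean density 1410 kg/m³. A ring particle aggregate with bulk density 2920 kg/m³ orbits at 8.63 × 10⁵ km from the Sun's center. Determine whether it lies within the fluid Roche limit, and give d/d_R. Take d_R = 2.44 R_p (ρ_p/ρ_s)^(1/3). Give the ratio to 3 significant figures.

d_R = 2.44 × (6.96 × 10⁵ km) × (1410/2920)^(1/3) = 1.332 × 10⁶ km
d/d_R = (8.63 × 10⁵) / (1.332 × 10⁶) = 0.648
Since d/d_R < 1, the body is inside the Roche limit.

inside; d/d_R ≈ 0.648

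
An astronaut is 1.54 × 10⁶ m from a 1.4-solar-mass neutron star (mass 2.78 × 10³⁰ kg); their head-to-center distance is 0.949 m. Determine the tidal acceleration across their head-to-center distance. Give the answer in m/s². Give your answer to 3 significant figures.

9.64 × 10¹ m/s²

a_tidal = 2GMr/d³
        = 2 × (6.674 × 10⁻¹¹) × (2.78 × 10³⁰) × (0.949) / (1.54 × 10⁶)³
        = 9.64 × 10¹ m/s²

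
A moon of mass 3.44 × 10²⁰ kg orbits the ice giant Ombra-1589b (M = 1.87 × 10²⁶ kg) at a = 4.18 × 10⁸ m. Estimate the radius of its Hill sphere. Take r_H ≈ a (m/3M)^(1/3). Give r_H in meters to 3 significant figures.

r_H ≈ a (m/3M)^(1/3)
    = (4.18 × 10⁸) × (3.44 × 10²⁰ / (3 × 1.87 × 10²⁶))^(1/3)
    = 3.55 × 10⁶ m

3.55 × 10⁶ m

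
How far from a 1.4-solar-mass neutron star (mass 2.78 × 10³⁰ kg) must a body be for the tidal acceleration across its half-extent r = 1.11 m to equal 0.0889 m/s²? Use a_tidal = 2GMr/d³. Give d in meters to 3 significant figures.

2GMr/d³ = a_tidal  ⇒  d = (2GMr / a_tidal)^(1/3)
d = (2 × 6.674×10⁻¹¹ × (2.78 × 10³⁰) × (1.11) / (0.0889))^(1/3)
  = 1.67 × 10⁷ m

1.67 × 10⁷ m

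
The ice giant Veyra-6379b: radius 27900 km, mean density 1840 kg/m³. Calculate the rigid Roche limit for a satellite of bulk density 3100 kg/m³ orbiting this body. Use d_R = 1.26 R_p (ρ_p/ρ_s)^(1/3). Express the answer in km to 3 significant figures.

29500 km

d_R = 1.26 × 27900 km × (1840/3100)^(1/3)
    = 29500 km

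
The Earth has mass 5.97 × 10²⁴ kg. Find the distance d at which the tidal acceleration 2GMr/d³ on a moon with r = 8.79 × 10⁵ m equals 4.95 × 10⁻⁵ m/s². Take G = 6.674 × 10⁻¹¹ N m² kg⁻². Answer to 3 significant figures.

2GMr/d³ = a_tidal  ⇒  d = (2GMr / a_tidal)^(1/3)
d = (2 × 6.674×10⁻¹¹ × (5.97 × 10²⁴) × (8.79 × 10⁵) / (4.95 × 10⁻⁵))^(1/3)
  = 2.42 × 10⁸ m

2.42 × 10⁸ m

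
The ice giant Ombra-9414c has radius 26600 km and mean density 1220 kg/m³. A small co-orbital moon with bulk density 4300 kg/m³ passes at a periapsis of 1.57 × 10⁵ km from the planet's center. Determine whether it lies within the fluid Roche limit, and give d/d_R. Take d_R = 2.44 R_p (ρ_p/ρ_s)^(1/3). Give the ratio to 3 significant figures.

d_R = 2.44 × (26600 km) × (1220/4300)^(1/3) = 42650 km
d/d_R = (1.57 × 10⁵) / (42650) = 3.68
Since d/d_R > 1, the body is outside the Roche limit.

outside; d/d_R ≈ 3.68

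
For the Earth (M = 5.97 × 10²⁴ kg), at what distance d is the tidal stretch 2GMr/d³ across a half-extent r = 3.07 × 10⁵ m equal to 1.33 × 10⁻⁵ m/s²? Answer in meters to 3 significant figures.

2.64 × 10⁸ m

2GMr/d³ = a_tidal  ⇒  d = (2GMr / a_tidal)^(1/3)
d = (2 × 6.674×10⁻¹¹ × (5.97 × 10²⁴) × (3.07 × 10⁵) / (1.33 × 10⁻⁵))^(1/3)
  = 2.64 × 10⁸ m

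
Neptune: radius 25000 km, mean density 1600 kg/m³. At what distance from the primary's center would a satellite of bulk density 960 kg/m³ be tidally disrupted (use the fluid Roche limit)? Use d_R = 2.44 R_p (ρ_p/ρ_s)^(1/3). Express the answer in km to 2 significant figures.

d_R = 2.44 × 25000 km × (1600/960)^(1/3)
    = 72000 km

72000 km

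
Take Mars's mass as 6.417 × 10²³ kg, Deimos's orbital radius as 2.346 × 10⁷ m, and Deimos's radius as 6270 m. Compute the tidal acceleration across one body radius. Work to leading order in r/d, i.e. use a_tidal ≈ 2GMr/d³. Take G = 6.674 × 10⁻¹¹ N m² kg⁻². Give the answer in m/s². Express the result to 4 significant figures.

a_tidal = 2GMr/d³
        = 2 × (6.674 × 10⁻¹¹) × (6.417 × 10²³) × (6270) / (2.346 × 10⁷)³
        = 4.159 × 10⁻⁵ m/s²

4.159 × 10⁻⁵ m/s²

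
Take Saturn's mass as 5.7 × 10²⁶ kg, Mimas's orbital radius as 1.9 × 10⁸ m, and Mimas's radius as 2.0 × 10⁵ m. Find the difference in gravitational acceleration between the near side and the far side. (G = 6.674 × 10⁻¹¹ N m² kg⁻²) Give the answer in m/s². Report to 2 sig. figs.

Δa = 4GMr/d³
   = 4 × (6.674 × 10⁻¹¹) × (5.7 × 10²⁶) × (2.0 × 10⁵) / (1.9 × 10⁸)³
   = 4.4 × 10⁻³ m/s²

4.4 × 10⁻³ m/s²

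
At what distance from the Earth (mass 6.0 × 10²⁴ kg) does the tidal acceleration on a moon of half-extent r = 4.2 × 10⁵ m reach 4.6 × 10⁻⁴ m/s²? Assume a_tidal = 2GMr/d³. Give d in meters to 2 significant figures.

9.0 × 10⁷ m

2GMr/d³ = a_tidal  ⇒  d = (2GMr / a_tidal)^(1/3)
d = (2 × 6.674×10⁻¹¹ × (6.0 × 10²⁴) × (4.2 × 10⁵) / (4.6 × 10⁻⁴))^(1/3)
  = 9.0 × 10⁷ m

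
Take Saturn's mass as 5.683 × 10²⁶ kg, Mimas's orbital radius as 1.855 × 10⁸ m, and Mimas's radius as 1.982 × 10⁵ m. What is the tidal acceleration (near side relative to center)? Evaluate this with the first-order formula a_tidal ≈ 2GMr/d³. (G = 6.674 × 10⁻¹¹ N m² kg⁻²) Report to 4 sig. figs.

Δa = 2GMr/d³
   = 2 × (6.674 × 10⁻¹¹) × (5.683 × 10²⁶) × (1.982 × 10⁵) / (1.855 × 10⁸)³
   = 2.355 × 10⁻³ m/s²

2.355 × 10⁻³ m/s²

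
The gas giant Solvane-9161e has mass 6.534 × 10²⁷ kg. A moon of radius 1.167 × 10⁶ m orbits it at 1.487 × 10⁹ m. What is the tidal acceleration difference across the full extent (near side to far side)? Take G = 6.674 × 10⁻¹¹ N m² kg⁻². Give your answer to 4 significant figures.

6.191 × 10⁻⁴ m/s²

Δg = 4GMr/d³
   = 4 × (6.674 × 10⁻¹¹) × (6.534 × 10²⁷) × (1.167 × 10⁶) / (1.487 × 10⁹)³
   = 6.191 × 10⁻⁴ m/s²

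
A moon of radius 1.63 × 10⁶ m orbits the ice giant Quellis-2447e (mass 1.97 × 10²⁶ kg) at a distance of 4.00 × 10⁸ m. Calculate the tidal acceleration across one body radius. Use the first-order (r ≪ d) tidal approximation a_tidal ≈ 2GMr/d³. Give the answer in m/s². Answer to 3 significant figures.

6.70 × 10⁻⁴ m/s²

Since r ≪ d, expand the inverse-square field across one radius to get the leading 2GMr/d³ term.
a_tidal = 2GMr/d³
        = 2 × (6.674 × 10⁻¹¹) × (1.97 × 10²⁶) × (1.63 × 10⁶) / (4.00 × 10⁸)³
        = 6.70 × 10⁻⁴ m/s²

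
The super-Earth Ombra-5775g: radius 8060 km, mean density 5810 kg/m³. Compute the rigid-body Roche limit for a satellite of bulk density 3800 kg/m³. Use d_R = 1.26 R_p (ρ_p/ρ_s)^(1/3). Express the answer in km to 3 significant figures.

11700 km

d_R = 1.26 × 8060 km × (5810/3800)^(1/3)
    = 11700 km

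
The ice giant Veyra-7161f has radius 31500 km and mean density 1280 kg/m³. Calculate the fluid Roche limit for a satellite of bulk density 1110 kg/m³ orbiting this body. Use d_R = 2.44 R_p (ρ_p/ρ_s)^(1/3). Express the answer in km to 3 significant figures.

80600 km

d_R = 2.44 × 31500 km × (1280/1110)^(1/3)
    = 80600 km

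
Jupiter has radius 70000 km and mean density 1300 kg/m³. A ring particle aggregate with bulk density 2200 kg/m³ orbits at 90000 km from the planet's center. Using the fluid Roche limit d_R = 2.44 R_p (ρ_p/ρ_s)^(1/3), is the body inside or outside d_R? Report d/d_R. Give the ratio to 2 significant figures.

inside; d/d_R ≈ 0.63

d_R = 2.44 × (70000 km) × (1300/2200)^(1/3) = 1.433 × 10⁵ km
d/d_R = (90000) / (1.433 × 10⁵) = 0.63
Since d/d_R < 1, the body is inside the Roche limit.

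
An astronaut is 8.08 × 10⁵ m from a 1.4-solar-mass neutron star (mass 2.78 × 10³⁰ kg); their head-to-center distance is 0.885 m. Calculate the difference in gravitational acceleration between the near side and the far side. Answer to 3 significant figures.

1.25 × 10³ m/s²

Δa = 4GMr/d³
   = 4 × (6.674 × 10⁻¹¹) × (2.78 × 10³⁰) × (0.885) / (8.08 × 10⁵)³
   = 1.25 × 10³ m/s²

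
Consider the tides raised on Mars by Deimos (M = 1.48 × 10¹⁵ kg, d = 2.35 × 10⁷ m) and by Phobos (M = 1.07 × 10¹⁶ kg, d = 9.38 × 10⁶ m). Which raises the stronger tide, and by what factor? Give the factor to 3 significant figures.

Tidal acceleration ∝ M/d³, so compare M/d³ for each.
Deimos: (1.48 × 10¹⁵) / (2.35 × 10⁷)³ = 1.140 × 10⁻⁷
Phobos: (1.07 × 10¹⁶) / (9.38 × 10⁶)³ = 1.297 × 10⁻⁵
Ratio (larger/smaller) = 114

Phobos, by a factor of ≈ 114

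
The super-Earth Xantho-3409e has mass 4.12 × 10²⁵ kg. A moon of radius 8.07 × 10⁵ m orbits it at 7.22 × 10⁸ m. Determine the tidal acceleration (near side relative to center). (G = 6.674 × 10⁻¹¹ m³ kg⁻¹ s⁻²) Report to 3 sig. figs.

a_tidal = 2GMr/d³
        = 2 × (6.674 × 10⁻¹¹) × (4.12 × 10²⁵) × (8.07 × 10⁵) / (7.22 × 10⁸)³
        = 1.18 × 10⁻⁵ m/s²

1.18 × 10⁻⁵ m/s²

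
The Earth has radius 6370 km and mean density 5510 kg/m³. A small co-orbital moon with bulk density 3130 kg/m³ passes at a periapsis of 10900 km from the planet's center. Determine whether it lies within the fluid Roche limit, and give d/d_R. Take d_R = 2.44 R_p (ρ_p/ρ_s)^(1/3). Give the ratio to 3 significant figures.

inside; d/d_R ≈ 0.581

d_R = 2.44 × (6370 km) × (5510/3130)^(1/3) = 18770 km
d/d_R = (10900) / (18770) = 0.581
Since d/d_R < 1, the body is inside the Roche limit.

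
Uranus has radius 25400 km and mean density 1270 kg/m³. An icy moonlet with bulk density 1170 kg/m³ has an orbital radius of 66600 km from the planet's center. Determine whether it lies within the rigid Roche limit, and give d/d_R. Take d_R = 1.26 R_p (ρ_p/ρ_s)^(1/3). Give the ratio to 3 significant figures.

d_R = 1.26 × (25400 km) × (1270/1170)^(1/3) = 32890 km
d/d_R = (66600) / (32890) = 2.02
Since d/d_R > 1, the body is outside the Roche limit.

outside; d/d_R ≈ 2.02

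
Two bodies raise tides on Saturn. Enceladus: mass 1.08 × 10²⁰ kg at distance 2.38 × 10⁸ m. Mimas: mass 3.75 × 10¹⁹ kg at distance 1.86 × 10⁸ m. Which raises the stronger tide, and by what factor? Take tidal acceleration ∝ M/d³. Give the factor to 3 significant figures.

Tidal stretch scales as M/d³; compute that for each body.
Enceladus: (1.08 × 10²⁰) / (2.38 × 10⁸)³ = 8.011 × 10⁻⁶
Mimas: (3.75 × 10¹⁹) / (1.86 × 10⁸)³ = 5.828 × 10⁻⁶
Ratio (larger/smaller) = 1.37

Enceladus, by a factor of ≈ 1.37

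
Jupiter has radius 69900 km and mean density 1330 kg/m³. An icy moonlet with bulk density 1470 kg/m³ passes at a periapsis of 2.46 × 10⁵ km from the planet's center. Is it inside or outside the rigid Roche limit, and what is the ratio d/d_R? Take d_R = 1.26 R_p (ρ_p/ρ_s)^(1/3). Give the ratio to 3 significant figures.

d_R = 1.26 × (69900 km) × (1330/1470)^(1/3) = 85180 km
d/d_R = (2.46 × 10⁵) / (85180) = 2.89
Since d/d_R > 1, the body is outside the Roche limit.

outside; d/d_R ≈ 2.89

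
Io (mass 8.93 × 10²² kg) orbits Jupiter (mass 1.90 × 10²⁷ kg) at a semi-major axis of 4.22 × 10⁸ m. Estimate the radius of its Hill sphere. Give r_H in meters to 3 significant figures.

r_H ≈ a (m/3M)^(1/3)
    = (4.22 × 10⁸) × (8.93 × 10²² / (3 × 1.90 × 10²⁷))^(1/3)
    = 1.06 × 10⁷ m

1.06 × 10⁷ m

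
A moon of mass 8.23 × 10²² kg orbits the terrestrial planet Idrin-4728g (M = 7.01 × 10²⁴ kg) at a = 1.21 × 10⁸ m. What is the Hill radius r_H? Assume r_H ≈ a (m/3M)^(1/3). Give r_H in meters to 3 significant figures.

r_H ≈ a (m/3M)^(1/3)
    = (1.21 × 10⁸) × (8.23 × 10²² / (3 × 7.01 × 10²⁴))^(1/3)
    = 1.91 × 10⁷ m

1.91 × 10⁷ m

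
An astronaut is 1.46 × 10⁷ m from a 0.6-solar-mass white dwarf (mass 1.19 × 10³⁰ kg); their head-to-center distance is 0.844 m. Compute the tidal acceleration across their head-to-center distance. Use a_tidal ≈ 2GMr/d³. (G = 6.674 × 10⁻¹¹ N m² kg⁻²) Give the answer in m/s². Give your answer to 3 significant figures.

4.31 × 10⁻² m/s²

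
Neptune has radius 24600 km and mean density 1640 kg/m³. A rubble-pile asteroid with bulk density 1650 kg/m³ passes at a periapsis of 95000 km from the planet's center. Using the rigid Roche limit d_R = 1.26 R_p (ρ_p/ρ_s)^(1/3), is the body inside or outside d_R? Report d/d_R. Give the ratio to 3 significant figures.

d_R = 1.26 × (24600 km) × (1640/1650)^(1/3) = 30930 km
d/d_R = (95000) / (30930) = 3.07
Since d/d_R > 1, the body is outside the Roche limit.

outside; d/d_R ≈ 3.07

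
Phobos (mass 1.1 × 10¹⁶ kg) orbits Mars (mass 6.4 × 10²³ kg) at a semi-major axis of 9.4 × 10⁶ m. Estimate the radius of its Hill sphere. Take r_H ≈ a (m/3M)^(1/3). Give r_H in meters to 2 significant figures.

r_H ≈ a (m/3M)^(1/3)
    = (9.4 × 10⁶) × (1.1 × 10¹⁶ / (3 × 6.4 × 10²³))^(1/3)
    = 1.7 × 10⁴ m

1.7 × 10⁴ m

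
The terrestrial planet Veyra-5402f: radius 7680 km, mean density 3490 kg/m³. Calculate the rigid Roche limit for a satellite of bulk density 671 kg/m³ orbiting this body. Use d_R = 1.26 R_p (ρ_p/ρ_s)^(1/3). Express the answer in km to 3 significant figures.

16800 km

d_R = 1.26 × 7680 km × (3490/671)^(1/3)
    = 16800 km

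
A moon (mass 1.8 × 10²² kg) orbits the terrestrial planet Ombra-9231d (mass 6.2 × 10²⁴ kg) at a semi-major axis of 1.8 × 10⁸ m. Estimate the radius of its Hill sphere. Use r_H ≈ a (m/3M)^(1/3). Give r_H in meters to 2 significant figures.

1.8 × 10⁷ m

r_H ≈ a (m/3M)^(1/3)
    = (1.8 × 10⁸) × (1.8 × 10²² / (3 × 6.2 × 10²⁴))^(1/3)
    = 1.8 × 10⁷ m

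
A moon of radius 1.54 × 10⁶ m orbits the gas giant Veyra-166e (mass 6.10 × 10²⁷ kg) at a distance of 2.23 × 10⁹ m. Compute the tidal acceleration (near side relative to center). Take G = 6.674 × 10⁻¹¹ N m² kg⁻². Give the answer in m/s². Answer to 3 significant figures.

1.13 × 10⁻⁴ m/s²

Δg = 2GMr/d³
   = 2 × (6.674 × 10⁻¹¹) × (6.10 × 10²⁷) × (1.54 × 10⁶) / (2.23 × 10⁹)³
   = 1.13 × 10⁻⁴ m/s²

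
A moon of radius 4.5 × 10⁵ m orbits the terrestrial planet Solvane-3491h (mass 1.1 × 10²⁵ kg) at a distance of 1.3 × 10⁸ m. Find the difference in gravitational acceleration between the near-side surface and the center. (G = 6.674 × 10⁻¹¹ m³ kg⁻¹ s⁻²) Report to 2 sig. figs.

3.0 × 10⁻⁴ m/s²

a_tidal = 2GMr/d³
        = 2 × (6.674 × 10⁻¹¹) × (1.1 × 10²⁵) × (4.5 × 10⁵) / (1.3 × 10⁸)³
        = 3.0 × 10⁻⁴ m/s²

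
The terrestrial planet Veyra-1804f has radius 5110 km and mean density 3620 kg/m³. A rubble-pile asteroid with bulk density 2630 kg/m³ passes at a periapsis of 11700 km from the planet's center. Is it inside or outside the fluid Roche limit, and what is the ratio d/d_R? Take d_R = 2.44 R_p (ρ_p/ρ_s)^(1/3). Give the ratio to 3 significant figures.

d_R = 2.44 × (5110 km) × (3620/2630)^(1/3) = 13870 km
d/d_R = (11700) / (13870) = 0.844
Since d/d_R < 1, the body is inside the Roche limit.

inside; d/d_R ≈ 0.844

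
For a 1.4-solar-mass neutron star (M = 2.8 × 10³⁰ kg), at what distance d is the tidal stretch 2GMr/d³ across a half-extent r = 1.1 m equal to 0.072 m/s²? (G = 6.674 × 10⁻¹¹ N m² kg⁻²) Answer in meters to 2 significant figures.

1.8 × 10⁷ m

2GMr/d³ = a_tidal  ⇒  d = (2GMr / a_tidal)^(1/3)
d = (2 × 6.674×10⁻¹¹ × (2.8 × 10³⁰) × (1.1) / (0.072))^(1/3)
  = 1.8 × 10⁷ m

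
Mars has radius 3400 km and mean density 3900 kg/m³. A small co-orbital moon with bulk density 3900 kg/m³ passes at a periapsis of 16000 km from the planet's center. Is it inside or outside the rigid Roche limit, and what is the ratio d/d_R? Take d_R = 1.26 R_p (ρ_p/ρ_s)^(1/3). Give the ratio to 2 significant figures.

d_R = 1.26 × (3400 km) × (3900/3900)^(1/3) = 4284 km
d/d_R = (16000) / (4284) = 3.7
Since d/d_R > 1, the body is outside the Roche limit.

outside; d/d_R ≈ 3.7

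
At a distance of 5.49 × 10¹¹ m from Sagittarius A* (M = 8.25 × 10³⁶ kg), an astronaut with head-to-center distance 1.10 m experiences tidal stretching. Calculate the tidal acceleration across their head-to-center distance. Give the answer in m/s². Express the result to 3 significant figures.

a_tidal = 2GMr/d³
        = 2 × (6.674 × 10⁻¹¹) × (8.25 × 10³⁶) × (1.10) / (5.49 × 10¹¹)³
        = 7.32 × 10⁻⁹ m/s²

7.32 × 10⁻⁹ m/s²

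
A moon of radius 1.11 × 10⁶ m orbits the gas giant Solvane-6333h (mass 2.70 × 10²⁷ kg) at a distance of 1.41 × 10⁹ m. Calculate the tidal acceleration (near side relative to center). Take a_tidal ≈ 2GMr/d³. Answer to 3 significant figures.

Δg = 2GMr/d³
   = 2 × (6.674 × 10⁻¹¹) × (2.70 × 10²⁷) × (1.11 × 10⁶) / (1.41 × 10⁹)³
   = 1.43 × 10⁻⁴ m/s²

1.43 × 10⁻⁴ m/s²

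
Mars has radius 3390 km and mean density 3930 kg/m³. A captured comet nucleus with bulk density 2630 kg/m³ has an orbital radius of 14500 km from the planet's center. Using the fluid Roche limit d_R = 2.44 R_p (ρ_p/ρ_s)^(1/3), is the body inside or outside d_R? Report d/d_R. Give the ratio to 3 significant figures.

d_R = 2.44 × (3390 km) × (3930/2630)^(1/3) = 9457 km
d/d_R = (14500) / (9457) = 1.53
Since d/d_R > 1, the body is outside the Roche limit.

outside; d/d_R ≈ 1.53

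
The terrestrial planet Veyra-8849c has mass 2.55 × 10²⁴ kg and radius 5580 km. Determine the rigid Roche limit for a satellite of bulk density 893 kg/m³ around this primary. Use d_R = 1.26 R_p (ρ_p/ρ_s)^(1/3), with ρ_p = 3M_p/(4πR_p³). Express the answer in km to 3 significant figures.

11100 km

ρ_p = 3M_p/(4πR_p³) = 3 × (2.55 × 10²⁴) / (4π × (5.58 × 10⁶ m)³) = 3500 kg/m³
d_R = 1.26 × 5580 km × (3500/893)^(1/3)
    = 11100 km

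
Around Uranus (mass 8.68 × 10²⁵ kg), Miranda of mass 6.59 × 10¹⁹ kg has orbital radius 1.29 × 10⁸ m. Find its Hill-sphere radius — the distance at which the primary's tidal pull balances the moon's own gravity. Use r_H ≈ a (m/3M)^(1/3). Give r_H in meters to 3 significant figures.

8.16 × 10⁵ m

r_H ≈ a (m/3M)^(1/3)
    = (1.29 × 10⁸) × (6.59 × 10¹⁹ / (3 × 8.68 × 10²⁵))^(1/3)
    = 8.16 × 10⁵ m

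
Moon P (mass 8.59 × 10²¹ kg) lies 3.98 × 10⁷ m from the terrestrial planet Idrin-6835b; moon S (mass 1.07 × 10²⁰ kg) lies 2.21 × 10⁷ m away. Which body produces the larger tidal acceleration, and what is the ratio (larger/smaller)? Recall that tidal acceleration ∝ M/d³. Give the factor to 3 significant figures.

Moon P, by a factor of ≈ 13.7

Compare M/d³ for the two perturbers:
Moon P: (8.59 × 10²¹) / (3.98 × 10⁷)³ = 1.363 × 10⁻¹
Moon S: (1.07 × 10²⁰) / (2.21 × 10⁷)³ = 9.913 × 10⁻³
Ratio (larger/smaller) = 13.7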